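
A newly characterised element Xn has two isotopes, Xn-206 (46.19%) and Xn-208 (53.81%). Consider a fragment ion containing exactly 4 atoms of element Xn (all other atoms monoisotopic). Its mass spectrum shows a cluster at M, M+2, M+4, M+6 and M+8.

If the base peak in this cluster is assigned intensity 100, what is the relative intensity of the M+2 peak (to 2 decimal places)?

Term probabilities: M 0.0455, M+2 0.2121, M+4 0.3707, M+6 0.2879, M+8 0.0838. Base peak = M+4.
P(M+4) = C(4,2) × 0.4619^2 × 0.5381^2 = 6 × 0.21335161 × 0.28955161 = 0.370658 (base)
P(M+2) = C(4,1) × 0.4619^3 × 0.5381^1 = 4 × 0.09854711 × 0.5381 = 0.212113
Relative intensity = 0.212113 / 0.370658 × 100 = 57.23

57.23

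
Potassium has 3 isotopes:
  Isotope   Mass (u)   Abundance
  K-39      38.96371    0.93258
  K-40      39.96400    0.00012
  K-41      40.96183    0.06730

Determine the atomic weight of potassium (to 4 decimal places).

Average mass = Σ (abundance × isotope mass) = 0.93258 × 38.96371 + 0.00012 × 39.96400 + 0.06730 × 40.96183
= 36.336777 + 0.004796 + 2.756731 = 39.098304 u

39.0983 u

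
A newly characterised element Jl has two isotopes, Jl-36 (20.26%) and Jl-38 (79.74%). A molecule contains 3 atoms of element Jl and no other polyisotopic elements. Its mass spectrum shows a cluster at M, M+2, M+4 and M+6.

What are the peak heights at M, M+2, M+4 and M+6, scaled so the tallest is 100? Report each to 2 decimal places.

Each Jl atom is independently Jl-36 (p = 0.2026) or Jl-38 (q = 0.7974); the cluster is the binomial expansion (p + q)^3.
P(M) = 0.2026^3 = 0.008316
P(M+2) = 3 × 0.2026^2 × 0.7974^1 = 0.098192
P(M+4) = 3 × 0.2026^1 × 0.7974^2 = 0.386468
P(M+6) = 0.7974^3 = 0.507024
The M+6 peak is largest (0.507024); scaling to 100 gives 1.64 : 19.37 : 76.22 : 100.00.

1.64 : 19.37 : 76.22 : 100.00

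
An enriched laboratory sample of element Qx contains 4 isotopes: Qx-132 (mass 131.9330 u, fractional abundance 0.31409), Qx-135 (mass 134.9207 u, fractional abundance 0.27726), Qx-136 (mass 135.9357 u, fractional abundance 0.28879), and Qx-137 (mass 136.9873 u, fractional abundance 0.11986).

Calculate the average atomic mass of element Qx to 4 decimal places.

The abundance-weighted mean is 0.31409 × 131.9330 + 0.27726 × 134.9207 + 0.28879 × 135.9357 + 0.11986 × 136.9873
= 41.43884 + 37.40811 + 39.25687 + 16.41930 = 134.52312 u

134.5231 u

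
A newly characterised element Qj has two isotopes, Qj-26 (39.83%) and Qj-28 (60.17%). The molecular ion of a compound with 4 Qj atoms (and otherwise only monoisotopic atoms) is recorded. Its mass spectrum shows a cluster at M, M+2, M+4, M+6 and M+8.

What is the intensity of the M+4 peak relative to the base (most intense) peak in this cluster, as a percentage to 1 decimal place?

99.3%

Binomial terms of (0.3983 + 0.6017)^4: M 0.0252, M+2 0.1521, M+4 0.3446, M+6 0.3471, M+8 0.1311 → M+6 is the base peak.
P(M+6) = C(4,3) × 0.3983^1 × 0.6017^3 = 4 × 0.3983 × 0.21784121 = 0.347065 (base)
P(M+4) = C(4,2) × 0.3983^2 × 0.6017^2 = 6 × 0.15864289 × 0.36204289 = 0.344613
Relative intensity = 0.344613 / 0.347065 × 100 = 99.3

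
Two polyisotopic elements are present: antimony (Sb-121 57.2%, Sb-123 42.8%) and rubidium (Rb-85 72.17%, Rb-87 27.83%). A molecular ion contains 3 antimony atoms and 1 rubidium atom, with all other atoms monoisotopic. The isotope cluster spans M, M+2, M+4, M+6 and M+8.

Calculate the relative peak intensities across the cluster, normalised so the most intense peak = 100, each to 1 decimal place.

38.0 : 100.0 : 96.8 : 40.6 : 6.1

Antimony pattern (n=3): 0.18714925 : 0.42010426 : 0.31434374 : 0.07840275
Rubidium pattern (n=1): 0.7217 : 0.2783
Convolve the two distributions (both contribute in 2-u steps):
  M: 0.18714925×0.7217 = 0.135066
  M+2: 0.18714925×0.2783 + 0.42010426×0.7217 = 0.355273
  M+4: 0.42010426×0.2783 + 0.31434374×0.7217 = 0.343777
  M+6: 0.31434374×0.2783 + 0.07840275×0.7217 = 0.144065
  M+8: 0.07840275×0.2783 = 0.021819
Scale to base peak (0.355273) = 100: 38.0 : 100.0 : 96.8 : 40.6 : 6.1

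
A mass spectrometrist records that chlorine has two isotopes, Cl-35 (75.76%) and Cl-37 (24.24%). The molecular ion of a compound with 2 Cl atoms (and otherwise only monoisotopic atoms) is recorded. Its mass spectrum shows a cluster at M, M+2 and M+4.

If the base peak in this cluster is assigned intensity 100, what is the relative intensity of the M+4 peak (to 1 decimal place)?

10.2

Binomial terms of (0.7576 + 0.2424)^2: M 0.5740, M+2 0.3673, M+4 0.0588 → M is the base peak.
P(M) = C(2,0) × 0.7576^2 × 0.2424^0 = 1 × 0.57395776 × 1.0000 = 0.573958 (base)
P(M+4) = C(2,2) × 0.7576^0 × 0.2424^2 = 1 × 1.0000 × 0.05875776 = 0.058758
Relative intensity = 0.058758 / 0.573958 × 100 = 10.2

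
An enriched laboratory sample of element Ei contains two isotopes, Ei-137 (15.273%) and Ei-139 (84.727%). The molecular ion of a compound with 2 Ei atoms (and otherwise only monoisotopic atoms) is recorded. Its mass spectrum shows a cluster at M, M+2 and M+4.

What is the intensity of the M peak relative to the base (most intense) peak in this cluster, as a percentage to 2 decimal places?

3.25%

(0.15273 + 0.84727)^2 gives M 0.0233, M+2 0.2588, M+4 0.7179; the largest is M+4.
P(M+4) = C(2,2) × 0.15273^0 × 0.84727^2 = 1 × 1.0000 × 0.71786645 = 0.717866 (base)
P(M) = C(2,0) × 0.15273^2 × 0.84727^0 = 1 × 0.02332645 × 1.0000 = 0.023326
Relative intensity = 0.023326 / 0.717866 × 100 = 3.25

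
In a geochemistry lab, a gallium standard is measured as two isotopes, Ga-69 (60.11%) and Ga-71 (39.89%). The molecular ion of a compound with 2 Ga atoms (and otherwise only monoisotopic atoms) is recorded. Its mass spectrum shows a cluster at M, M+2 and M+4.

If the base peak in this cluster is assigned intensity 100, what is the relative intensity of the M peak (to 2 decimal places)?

(0.6011 + 0.3989)^2 gives M 0.3613, M+2 0.4796, M+4 0.1591; the largest is M+2.
P(M+2) = C(2,1) × 0.6011^1 × 0.3989^1 = 2 × 0.6011 × 0.3989 = 0.479558 (base)
P(M) = C(2,0) × 0.6011^2 × 0.3989^0 = 1 × 0.36132121 × 1.0000 = 0.361321
Relative intensity = 0.361321 / 0.479558 × 100 = 75.34

75.34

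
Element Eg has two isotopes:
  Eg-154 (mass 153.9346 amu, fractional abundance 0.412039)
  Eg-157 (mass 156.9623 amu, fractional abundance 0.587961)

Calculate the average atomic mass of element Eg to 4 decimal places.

155.7148 amu

Ar = Σ fᵢ·mᵢ = 0.412039 × 153.9346 + 0.587961 × 156.9623
= 63.42706 + 92.28771 = 155.71477 amu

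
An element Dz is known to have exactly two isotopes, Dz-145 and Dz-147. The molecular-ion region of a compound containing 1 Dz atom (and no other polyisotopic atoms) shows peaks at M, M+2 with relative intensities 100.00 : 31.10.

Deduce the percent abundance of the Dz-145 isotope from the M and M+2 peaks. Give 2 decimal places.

Write p for the Dz-145 fraction. I(M+2)/I(M) = [C(1,1)·p^0·(1−p)] / p^1 = 1·(1−p)/p = 31.10/100.00 = 0.3110
(1−p)/p = 0.3110/1 = 0.3110  ⇒  p = 1/(1 + 0.3110) = 0.7628
Dz-145: 76.28%, Dz-147: 23.72%.

76.28%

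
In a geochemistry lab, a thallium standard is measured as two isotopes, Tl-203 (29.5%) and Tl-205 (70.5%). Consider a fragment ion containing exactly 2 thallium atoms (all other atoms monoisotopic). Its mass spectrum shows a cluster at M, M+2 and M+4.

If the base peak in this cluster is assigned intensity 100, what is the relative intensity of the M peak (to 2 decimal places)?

17.51

Term probabilities: M 0.0870, M+2 0.4160, M+4 0.4970. Base peak = M+4.
P(M+4) = C(2,2) × 0.295^0 × 0.705^2 = 1 × 1.0000 × 0.497025 = 0.497025 (base)
P(M) = C(2,0) × 0.295^2 × 0.705^0 = 1 × 0.087025 × 1.0000 = 0.087025
Relative intensity = 0.087025 / 0.497025 × 100 = 17.51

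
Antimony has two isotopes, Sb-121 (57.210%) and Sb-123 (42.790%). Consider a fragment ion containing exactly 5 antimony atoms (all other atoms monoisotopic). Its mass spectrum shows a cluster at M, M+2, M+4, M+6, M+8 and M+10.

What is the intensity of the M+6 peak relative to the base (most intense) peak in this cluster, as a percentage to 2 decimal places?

74.79%

Term probabilities: M 0.0613, M+2 0.2292, M+4 0.3428, M+6 0.2564, M+8 0.0959, M+10 0.0143. Base peak = M+4.
P(M+4) = C(5,2) × 0.57210^3 × 0.42790^2 = 10 × 0.18724742 × 0.18309841 = 0.342847 (base)
P(M+6) = C(5,3) × 0.57210^2 × 0.42790^3 = 10 × 0.32729841 × 0.07834781 = 0.256431
Relative intensity = 0.256431 / 0.342847 × 100 = 74.79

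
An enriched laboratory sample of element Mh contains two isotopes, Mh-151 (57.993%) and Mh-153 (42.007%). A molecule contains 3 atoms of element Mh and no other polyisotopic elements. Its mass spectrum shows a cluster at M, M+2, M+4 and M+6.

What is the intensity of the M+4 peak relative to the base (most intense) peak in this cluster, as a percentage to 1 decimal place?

Binomial terms of (0.57993 + 0.42007)^3: M 0.1950, M+2 0.4238, M+4 0.3070, M+6 0.0741 → M+2 is the base peak.
P(M+2) = C(3,1) × 0.57993^2 × 0.42007^1 = 3 × 0.3363188 × 0.42007 = 0.423832 (base)
P(M+4) = C(3,2) × 0.57993^1 × 0.42007^2 = 3 × 0.57993 × 0.1764588 = 0.307001
Relative intensity = 0.307001 / 0.423832 × 100 = 72.4

72.4%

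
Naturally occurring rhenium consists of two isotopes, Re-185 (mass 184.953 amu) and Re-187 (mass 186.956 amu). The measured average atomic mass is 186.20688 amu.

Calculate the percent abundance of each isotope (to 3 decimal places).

With x = fraction of Re-185 (so Re-187 is 1 − x):
184.953·x + 186.956·(1 − x) = 186.20688
(184.953 − 186.956)·x = 186.20688 − 186.956
x = -0.74912 / -2.003 = 0.37400 → 37.400% Re-185, 62.600% Re-187.

Re-185: 37.400%, Re-187: 62.600%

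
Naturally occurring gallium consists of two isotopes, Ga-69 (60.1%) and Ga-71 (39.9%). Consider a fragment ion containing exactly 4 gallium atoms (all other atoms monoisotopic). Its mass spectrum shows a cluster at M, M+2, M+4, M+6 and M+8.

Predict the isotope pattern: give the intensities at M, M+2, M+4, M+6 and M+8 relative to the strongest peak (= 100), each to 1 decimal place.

37.7 : 100.0 : 99.6 : 44.1 : 7.3

Each Ga atom is independently Ga-69 (p = 0.601) or Ga-71 (q = 0.399); the cluster is the binomial expansion (p + q)^4.
P(M) = 0.601^4 = 0.130466
P(M+2) = 4 × 0.601^3 × 0.399^1 = 0.346463
P(M+4) = 6 × 0.601^2 × 0.399^2 = 0.345021
P(M+6) = 4 × 0.601^1 × 0.399^3 = 0.152705
P(M+8) = 0.399^4 = 0.025345
The M+2 peak is largest (0.346463); scaling to 100 gives 37.7 : 100.0 : 99.6 : 44.1 : 7.3.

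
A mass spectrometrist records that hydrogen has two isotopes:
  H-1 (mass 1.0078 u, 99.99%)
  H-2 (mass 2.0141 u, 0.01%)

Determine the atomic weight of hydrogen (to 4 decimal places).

Ar = Σ fᵢ·mᵢ = 0.9999 × 1.0078 + 0.0001 × 2.0141
= 1.00770 + 0.00020 = 1.00790 u

1.0079 u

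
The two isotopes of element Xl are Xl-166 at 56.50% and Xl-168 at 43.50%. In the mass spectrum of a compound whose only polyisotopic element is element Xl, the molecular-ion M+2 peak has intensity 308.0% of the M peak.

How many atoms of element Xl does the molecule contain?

For n independent Xl atoms, I(M+2)/I(M) = n · (abundance Xl-168) / (abundance Xl-166) = n · 0.4350/0.5650.
n = 3.080 × 0.5650/0.4350 = 4.00 ≈ 4

4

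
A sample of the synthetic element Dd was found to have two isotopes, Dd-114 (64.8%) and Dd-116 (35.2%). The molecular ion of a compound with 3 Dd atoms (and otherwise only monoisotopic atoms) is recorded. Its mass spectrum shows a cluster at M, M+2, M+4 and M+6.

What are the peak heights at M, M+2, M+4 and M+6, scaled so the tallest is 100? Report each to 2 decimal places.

61.36 : 100.00 : 54.32 : 9.84

Expanding (0.648 + 0.352)^3:
P(M) = 0.648^3 = 0.272098
P(M+2) = 3 × 0.648^2 × 0.352^1 = 0.443419
P(M+4) = 3 × 0.648^1 × 0.352^2 = 0.240869
P(M+6) = 0.352^3 = 0.043614
The M+2 peak is largest (0.443419); scaling to 100 gives 61.36 : 100.00 : 54.32 : 9.84.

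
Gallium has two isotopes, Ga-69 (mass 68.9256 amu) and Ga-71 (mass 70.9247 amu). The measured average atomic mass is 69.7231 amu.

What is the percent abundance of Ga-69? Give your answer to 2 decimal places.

60.11%

With x = fraction of Ga-69 (so Ga-71 is 1 − x):
68.9256·x + 70.9247·(1 − x) = 69.7231
(68.9256 − 70.9247)·x = 69.7231 − 70.9247
x = -1.2016 / -1.9991 = 0.60107 → 60.11% Ga-69, 39.89% Ga-71.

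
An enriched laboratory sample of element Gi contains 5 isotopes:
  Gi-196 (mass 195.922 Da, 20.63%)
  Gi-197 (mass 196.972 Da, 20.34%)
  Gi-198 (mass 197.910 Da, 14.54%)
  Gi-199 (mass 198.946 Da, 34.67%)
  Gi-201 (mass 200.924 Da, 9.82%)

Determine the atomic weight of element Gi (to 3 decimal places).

197.964 Da

Average mass = Σ (abundance × isotope mass) = 0.2063 × 195.922 + 0.2034 × 196.972 + 0.1454 × 197.910 + 0.3467 × 198.946 + 0.0982 × 200.924
= 40.4187 + 40.0641 + 28.7761 + 68.9746 + 19.7307 = 197.9642 Da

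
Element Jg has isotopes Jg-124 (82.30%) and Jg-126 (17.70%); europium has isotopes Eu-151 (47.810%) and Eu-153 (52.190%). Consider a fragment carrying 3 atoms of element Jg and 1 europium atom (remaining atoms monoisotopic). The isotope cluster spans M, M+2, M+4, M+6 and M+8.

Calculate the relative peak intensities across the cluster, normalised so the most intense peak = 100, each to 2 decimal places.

Element Jg pattern (n=3): 0.55744177 : 0.3596617 : 0.0773513 : 0.00554523
Europium pattern (n=1): 0.4781 : 0.5219
Convolve the two distributions (both contribute in 2-u steps):
  M: 0.55744177×0.4781 = 0.266513
  M+2: 0.55744177×0.5219 + 0.3596617×0.4781 = 0.462883
  M+4: 0.3596617×0.5219 + 0.0773513×0.4781 = 0.224689
  M+6: 0.0773513×0.5219 + 0.00554523×0.4781 = 0.043021
  M+8: 0.00554523×0.5219 = 0.002894
Scale to base peak (0.462883) = 100: 57.58 : 100.00 : 48.54 : 9.29 : 0.63

57.58 : 100.00 : 48.54 : 9.29 : 0.63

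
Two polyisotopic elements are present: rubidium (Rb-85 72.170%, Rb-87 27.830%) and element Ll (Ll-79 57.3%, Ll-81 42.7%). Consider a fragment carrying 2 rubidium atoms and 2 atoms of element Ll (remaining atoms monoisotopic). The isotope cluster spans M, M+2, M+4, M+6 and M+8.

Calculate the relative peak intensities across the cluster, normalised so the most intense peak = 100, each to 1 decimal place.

44.2 : 100.0 : 82.0 : 28.7 : 3.7

Rubidium pattern (n=2): 0.52085089 : 0.40169822 : 0.07745089
Element Ll pattern (n=2): 0.328329 : 0.489342 : 0.182329
Convolve the two distributions (both contribute in 2-u steps):
  M: 0.52085089×0.328329 = 0.171010
  M+2: 0.52085089×0.489342 + 0.40169822×0.328329 = 0.386763
  M+4: 0.52085089×0.182329 + 0.40169822×0.489342 + 0.07745089×0.328329 = 0.316963
  M+6: 0.40169822×0.182329 + 0.07745089×0.489342 = 0.111141
  M+8: 0.07745089×0.182329 = 0.014122
Scale to base peak (0.386763) = 100: 44.2 : 100.0 : 82.0 : 28.7 : 3.7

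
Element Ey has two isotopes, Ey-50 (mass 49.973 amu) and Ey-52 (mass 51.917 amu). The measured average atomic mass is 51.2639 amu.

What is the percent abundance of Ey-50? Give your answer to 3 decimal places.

With x = fraction of Ey-50 (so Ey-52 is 1 − x):
49.973·x + 51.917·(1 − x) = 51.2639
(49.973 − 51.917)·x = 51.2639 − 51.917
x = -0.6531 / -1.944 = 0.33596 → 33.596% Ey-50, 66.404% Ey-52.

33.596%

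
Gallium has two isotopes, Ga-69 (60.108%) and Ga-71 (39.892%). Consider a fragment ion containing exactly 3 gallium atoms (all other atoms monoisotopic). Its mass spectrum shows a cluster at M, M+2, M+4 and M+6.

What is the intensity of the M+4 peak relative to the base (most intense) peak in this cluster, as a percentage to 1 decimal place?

66.4%

Binomial terms of (0.60108 + 0.39892)^3: M 0.2172, M+2 0.4324, M+4 0.2870, M+6 0.0635 → M+2 is the base peak.
P(M+2) = C(3,1) × 0.60108^2 × 0.39892^1 = 3 × 0.36129717 × 0.39892 = 0.432386 (base)
P(M+4) = C(3,2) × 0.60108^1 × 0.39892^2 = 3 × 0.60108 × 0.15913717 = 0.286963
Relative intensity = 0.286963 / 0.432386 × 100 = 66.4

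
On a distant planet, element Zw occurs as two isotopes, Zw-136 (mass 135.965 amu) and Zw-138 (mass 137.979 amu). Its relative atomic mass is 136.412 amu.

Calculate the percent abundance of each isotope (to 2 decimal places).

Writing the weighted mean with unknown fraction x of Zw-136:
135.965·x + 137.979·(1 − x) = 136.412
(135.965 − 137.979)·x = 136.412 − 137.979
x = -1.567 / -2.014 = 0.77805 → 77.81% Zw-136, 22.19% Zw-138.

Zw-136: 77.81%, Zw-138: 22.19%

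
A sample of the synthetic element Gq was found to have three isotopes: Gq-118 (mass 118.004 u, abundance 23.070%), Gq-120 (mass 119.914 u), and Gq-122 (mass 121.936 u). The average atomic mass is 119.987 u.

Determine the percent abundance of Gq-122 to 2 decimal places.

Let x and y be the fractions of Gq-120 and Gq-122. Then x + y = 1 − 0.23070 = 0.76930 and 119.914x + 121.936y = 119.987 − 0.23070×118.004 = 92.7634772.
Substituting: 119.914x + 121.936(0.76930 − x) = 92.7634772
(119.914 − 121.936)x = -1.0418876  ⇒  x = 0.51528, y = 0.25402
Gq-120: 51.53%, Gq-122: 25.40%.

25.40%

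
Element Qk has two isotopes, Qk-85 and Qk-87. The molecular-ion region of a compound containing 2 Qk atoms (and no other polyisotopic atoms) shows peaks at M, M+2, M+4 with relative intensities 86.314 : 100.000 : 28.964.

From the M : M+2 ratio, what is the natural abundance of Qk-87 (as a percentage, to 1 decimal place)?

Write p for the Qk-85 fraction. I(M+2)/I(M) = [C(2,1)·p^1·(1−p)] / p^2 = 2·(1−p)/p = 100.000/86.314 = 1.1586
(1−p)/p = 1.1586/2 = 0.5793  ⇒  p = 1/(1 + 0.5793) = 0.6332
Qk-85: 63.3%, Qk-87: 36.7%.

36.7%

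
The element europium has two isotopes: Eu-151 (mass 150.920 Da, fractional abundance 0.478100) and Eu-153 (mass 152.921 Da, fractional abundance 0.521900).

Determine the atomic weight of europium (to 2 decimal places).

151.96 Da

Ar = Σ fᵢ·mᵢ = 0.478100 × 150.920 + 0.521900 × 152.921
= 72.1549 + 79.8095 = 151.9644 Da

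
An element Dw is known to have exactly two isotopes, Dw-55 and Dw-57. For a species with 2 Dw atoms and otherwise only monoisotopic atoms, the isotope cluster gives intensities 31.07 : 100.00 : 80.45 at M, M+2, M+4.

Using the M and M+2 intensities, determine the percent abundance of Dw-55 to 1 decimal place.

If p is the fraction of Dw that is Dw-55, then I(M+2)/I(M) = [C(2,1)·p^1·(1−p)] / p^2 = 2·(1−p)/p = 100.00/31.07 = 3.2185
(1−p)/p = 3.2185/2 = 1.6093  ⇒  p = 1/(1 + 1.6093) = 0.3832
Dw-55: 38.3%, Dw-57: 61.7%.

38.3%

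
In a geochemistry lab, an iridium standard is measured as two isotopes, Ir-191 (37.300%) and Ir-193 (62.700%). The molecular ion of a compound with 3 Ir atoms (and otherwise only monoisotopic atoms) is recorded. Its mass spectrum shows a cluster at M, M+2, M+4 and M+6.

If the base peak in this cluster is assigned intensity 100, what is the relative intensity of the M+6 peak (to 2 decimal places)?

Binomial terms of (0.37300 + 0.62700)^3: M 0.0519, M+2 0.2617, M+4 0.4399, M+6 0.2465 → M+4 is the base peak.
P(M+4) = C(3,2) × 0.37300^1 × 0.62700^2 = 3 × 0.3730 × 0.393129 = 0.439911 (base)
P(M+6) = C(3,3) × 0.37300^0 × 0.62700^3 = 1 × 1.0000 × 0.24649188 = 0.246492
Relative intensity = 0.246492 / 0.439911 × 100 = 56.03

56.03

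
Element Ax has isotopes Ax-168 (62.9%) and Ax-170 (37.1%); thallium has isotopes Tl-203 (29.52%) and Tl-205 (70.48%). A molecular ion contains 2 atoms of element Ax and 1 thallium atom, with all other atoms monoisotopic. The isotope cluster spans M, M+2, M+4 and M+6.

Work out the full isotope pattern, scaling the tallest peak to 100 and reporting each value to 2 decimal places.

Element Ax pattern (n=2): 0.395641 : 0.466718 : 0.137641
Thallium pattern (n=1): 0.2952 : 0.7048
Convolve the two distributions (both contribute in 2-u steps):
  M: 0.395641×0.2952 = 0.116793
  M+2: 0.395641×0.7048 + 0.466718×0.2952 = 0.416623
  M+4: 0.466718×0.7048 + 0.137641×0.2952 = 0.369574
  M+6: 0.137641×0.7048 = 0.097009
Scale to base peak (0.416623) = 100: 28.03 : 100.00 : 88.71 : 23.28

28.03 : 100.00 : 88.71 : 23.28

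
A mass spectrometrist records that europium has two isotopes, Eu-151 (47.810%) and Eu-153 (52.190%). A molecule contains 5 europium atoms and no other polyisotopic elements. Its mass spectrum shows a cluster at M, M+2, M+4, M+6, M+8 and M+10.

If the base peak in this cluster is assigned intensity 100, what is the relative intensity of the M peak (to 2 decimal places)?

(0.47810 + 0.52190)^5 gives M 0.0250, M+2 0.1363, M+4 0.2977, M+6 0.3249, M+8 0.1774, M+10 0.0387; the largest is M+6.
P(M+6) = C(5,3) × 0.47810^2 × 0.52190^3 = 10 × 0.22857961 × 0.14215492 = 0.324937 (base)
P(M) = C(5,0) × 0.47810^5 × 0.52190^0 = 1 × 0.02498007 × 1.0000 = 0.024980
Relative intensity = 0.024980 / 0.324937 × 100 = 7.69

7.69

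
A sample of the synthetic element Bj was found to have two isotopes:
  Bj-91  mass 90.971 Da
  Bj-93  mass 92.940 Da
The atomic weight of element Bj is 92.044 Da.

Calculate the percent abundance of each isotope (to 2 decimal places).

Writing the weighted mean with unknown fraction x of Bj-91:
90.971·x + 92.940·(1 − x) = 92.044
(90.971 − 92.940)·x = 92.044 − 92.940
x = -0.896 / -1.969 = 0.45505 → 45.51% Bj-91, 54.49% Bj-93.

Bj-91: 45.51%, Bj-93: 54.49%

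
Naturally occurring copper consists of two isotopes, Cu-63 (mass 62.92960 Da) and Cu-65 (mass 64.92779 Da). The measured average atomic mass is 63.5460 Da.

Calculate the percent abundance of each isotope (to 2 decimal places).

Cu-63: 69.15%, Cu-65: 30.85%

Let x be the fractional abundance of Cu-63; then Cu-65 has abundance 1 − x.
62.92960·x + 64.92779·(1 − x) = 63.5460
(62.92960 − 64.92779)·x = 63.5460 − 64.92779
x = -1.38179 / -1.99819 = 0.69152 → 69.15% Cu-63, 30.85% Cu-65.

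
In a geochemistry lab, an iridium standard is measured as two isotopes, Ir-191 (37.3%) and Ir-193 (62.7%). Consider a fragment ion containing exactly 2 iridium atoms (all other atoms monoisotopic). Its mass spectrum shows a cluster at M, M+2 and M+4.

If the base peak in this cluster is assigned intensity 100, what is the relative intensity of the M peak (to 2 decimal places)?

Binomial terms of (0.373 + 0.627)^2: M 0.1391, M+2 0.4677, M+4 0.3931 → M+2 is the base peak.
P(M+2) = C(2,1) × 0.373^1 × 0.627^1 = 2 × 0.3730 × 0.6270 = 0.467742 (base)
P(M) = C(2,0) × 0.373^2 × 0.627^0 = 1 × 0.139129 × 1.0000 = 0.139129
Relative intensity = 0.139129 / 0.467742 × 100 = 29.74

29.74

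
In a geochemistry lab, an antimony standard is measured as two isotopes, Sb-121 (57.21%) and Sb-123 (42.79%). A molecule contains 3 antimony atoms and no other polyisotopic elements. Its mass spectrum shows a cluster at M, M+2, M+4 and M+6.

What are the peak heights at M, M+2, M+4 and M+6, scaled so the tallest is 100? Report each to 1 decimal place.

44.6 : 100.0 : 74.8 : 18.6

The 3 Sb atoms are independent, so intensities follow the terms of (0.5721 + 0.4279)^3.
P(M) = 0.5721^3 = 0.187247
P(M+2) = 3 × 0.5721^2 × 0.4279^1 = 0.420153
P(M+4) = 3 × 0.5721^1 × 0.4279^2 = 0.314252
P(M+6) = 0.4279^3 = 0.078348
The M+2 peak is largest (0.420153); scaling to 100 gives 44.6 : 100.0 : 74.8 : 18.6.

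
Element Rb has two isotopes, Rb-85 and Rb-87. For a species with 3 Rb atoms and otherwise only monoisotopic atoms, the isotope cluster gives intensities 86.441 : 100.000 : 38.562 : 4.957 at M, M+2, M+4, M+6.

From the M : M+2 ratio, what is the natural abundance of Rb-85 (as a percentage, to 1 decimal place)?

If p is the fraction of Rb that is Rb-85, then I(M+2)/I(M) = [C(3,1)·p^2·(1−p)] / p^3 = 3·(1−p)/p = 100.000/86.441 = 1.1569
(1−p)/p = 1.1569/3 = 0.3856  ⇒  p = 1/(1 + 0.3856) = 0.7217
Rb-85: 72.2%, Rb-87: 27.8%.

72.2%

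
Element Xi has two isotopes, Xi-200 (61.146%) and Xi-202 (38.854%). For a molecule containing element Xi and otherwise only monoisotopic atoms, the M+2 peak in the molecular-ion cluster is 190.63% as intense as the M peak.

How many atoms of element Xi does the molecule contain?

With n Xi atoms, P(M+2)/P(M) = C(n,1)·p^(n−1)q / p^n = n·q/p = n · 0.38854/0.61146.
n = 1.9063 × 0.61146/0.38854 = 3.00 ≈ 3

3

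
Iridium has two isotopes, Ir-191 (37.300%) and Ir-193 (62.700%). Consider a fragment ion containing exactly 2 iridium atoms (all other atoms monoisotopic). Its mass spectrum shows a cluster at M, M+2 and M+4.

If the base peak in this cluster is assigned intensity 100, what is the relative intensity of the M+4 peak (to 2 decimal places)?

Binomial terms of (0.37300 + 0.62700)^2: M 0.1391, M+2 0.4677, M+4 0.3931 → M+2 is the base peak.
P(M+2) = C(2,1) × 0.37300^1 × 0.62700^1 = 2 × 0.3730 × 0.6270 = 0.467742 (base)
P(M+4) = C(2,2) × 0.37300^0 × 0.62700^2 = 1 × 1.0000 × 0.393129 = 0.393129
Relative intensity = 0.393129 / 0.467742 × 100 = 84.05

84.05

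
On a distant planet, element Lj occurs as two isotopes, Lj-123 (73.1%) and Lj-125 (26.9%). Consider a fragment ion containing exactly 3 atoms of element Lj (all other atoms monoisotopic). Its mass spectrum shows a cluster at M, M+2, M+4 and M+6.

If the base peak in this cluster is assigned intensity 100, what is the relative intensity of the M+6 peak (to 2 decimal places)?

(0.731 + 0.269)^3 gives M 0.3906, M+2 0.4312, M+4 0.1587, M+6 0.0195; the largest is M+2.
P(M+2) = C(3,1) × 0.731^2 × 0.269^1 = 3 × 0.534361 × 0.2690 = 0.431229 (base)
P(M+6) = C(3,3) × 0.731^0 × 0.269^3 = 1 × 1.0000 × 0.01946511 = 0.019465
Relative intensity = 0.019465 / 0.431229 × 100 = 4.51

4.51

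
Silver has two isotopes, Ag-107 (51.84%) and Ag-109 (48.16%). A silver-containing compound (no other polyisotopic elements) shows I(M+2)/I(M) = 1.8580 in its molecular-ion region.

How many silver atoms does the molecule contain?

For n independent Ag atoms, I(M+2)/I(M) = n · (abundance Ag-109) / (abundance Ag-107) = n · 0.4816/0.5184.
n = 1.8580 × 0.5184/0.4816 = 2.00 ≈ 2

2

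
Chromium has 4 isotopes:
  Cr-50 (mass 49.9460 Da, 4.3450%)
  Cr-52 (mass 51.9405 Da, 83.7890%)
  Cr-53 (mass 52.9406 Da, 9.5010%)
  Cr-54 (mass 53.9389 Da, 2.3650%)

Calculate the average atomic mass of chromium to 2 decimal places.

Ar = Σ fᵢ·mᵢ = 0.043450 × 49.9460 + 0.837890 × 51.9405 + 0.095010 × 52.9406 + 0.023650 × 53.9389
= 2.17015 + 43.52043 + 5.02989 + 1.27565 = 51.99612 Da

52.00 Da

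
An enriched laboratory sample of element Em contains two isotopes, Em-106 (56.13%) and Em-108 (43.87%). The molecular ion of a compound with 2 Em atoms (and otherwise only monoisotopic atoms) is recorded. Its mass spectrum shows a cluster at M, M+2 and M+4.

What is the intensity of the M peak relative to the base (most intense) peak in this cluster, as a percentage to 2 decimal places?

(0.5613 + 0.4387)^2 gives M 0.3151, M+2 0.4925, M+4 0.1925; the largest is M+2.
P(M+2) = C(2,1) × 0.5613^1 × 0.4387^1 = 2 × 0.5613 × 0.4387 = 0.492485 (base)
P(M) = C(2,0) × 0.5613^2 × 0.4387^0 = 1 × 0.31505769 × 1.0000 = 0.315058
Relative intensity = 0.315058 / 0.492485 × 100 = 63.97

63.97%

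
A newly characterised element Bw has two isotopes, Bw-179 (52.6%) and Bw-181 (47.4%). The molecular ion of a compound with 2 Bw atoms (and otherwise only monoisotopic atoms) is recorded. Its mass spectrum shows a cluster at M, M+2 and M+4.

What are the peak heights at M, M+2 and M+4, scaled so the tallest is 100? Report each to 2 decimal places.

The 2 Bw atoms are independent, so intensities follow the terms of (0.526 + 0.474)^2.
P(M) = 0.526^2 = 0.276676
P(M+2) = 2 × 0.526^1 × 0.474^1 = 0.498648
P(M+4) = 0.474^2 = 0.224676
The M+2 peak is largest (0.498648); scaling to 100 gives 55.49 : 100.00 : 45.06.

55.49 : 100.00 : 45.06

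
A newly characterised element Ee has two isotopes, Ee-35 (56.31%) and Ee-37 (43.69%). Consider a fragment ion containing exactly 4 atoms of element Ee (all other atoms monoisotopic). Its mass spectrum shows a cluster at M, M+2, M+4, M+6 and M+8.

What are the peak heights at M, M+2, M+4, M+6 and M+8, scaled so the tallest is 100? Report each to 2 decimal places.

The 4 Ee atoms are independent, so intensities follow the terms of (0.5631 + 0.4369)^4.
P(M) = 0.5631^4 = 0.100541
P(M+2) = 4 × 0.5631^3 × 0.4369^1 = 0.312032
P(M+4) = 6 × 0.5631^2 × 0.4369^2 = 0.363150
P(M+6) = 4 × 0.5631^1 × 0.4369^3 = 0.187842
P(M+8) = 0.4369^4 = 0.036436
The M+4 peak is largest (0.363150); scaling to 100 gives 27.69 : 85.92 : 100.00 : 51.73 : 10.03.

27.69 : 85.92 : 100.00 : 51.73 : 10.03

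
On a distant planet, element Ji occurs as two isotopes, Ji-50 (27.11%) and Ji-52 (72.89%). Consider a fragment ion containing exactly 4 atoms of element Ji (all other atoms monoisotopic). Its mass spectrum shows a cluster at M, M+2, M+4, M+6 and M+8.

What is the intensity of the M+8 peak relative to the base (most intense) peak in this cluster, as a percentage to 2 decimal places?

(0.2711 + 0.7289)^4 gives M 0.0054, M+2 0.0581, M+4 0.2343, M+6 0.4199, M+8 0.2823; the largest is M+6.
P(M+6) = C(4,3) × 0.2711^1 × 0.7289^3 = 4 × 0.2711 × 0.38726108 = 0.419946 (base)
P(M+8) = C(4,4) × 0.2711^0 × 0.7289^4 = 1 × 1.0000 × 0.2822746 = 0.282275
Relative intensity = 0.282275 / 0.419946 × 100 = 67.22

67.22%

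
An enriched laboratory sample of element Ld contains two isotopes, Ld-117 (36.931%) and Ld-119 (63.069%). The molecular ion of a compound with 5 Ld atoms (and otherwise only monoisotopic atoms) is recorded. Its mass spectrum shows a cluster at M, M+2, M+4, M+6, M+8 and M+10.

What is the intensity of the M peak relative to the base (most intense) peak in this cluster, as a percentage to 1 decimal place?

Term probabilities: M 0.0069, M+2 0.0587, M+4 0.2004, M+6 0.3422, M+8 0.2922, M+10 0.0998. Base peak = M+6.
P(M+6) = C(5,3) × 0.36931^2 × 0.63069^3 = 10 × 0.13638988 × 0.25086948 = 0.342161 (base)
P(M) = C(5,0) × 0.36931^5 × 0.63069^0 = 1 × 0.00686998 × 1.0000 = 0.006870
Relative intensity = 0.006870 / 0.342161 × 100 = 2.0

2.0%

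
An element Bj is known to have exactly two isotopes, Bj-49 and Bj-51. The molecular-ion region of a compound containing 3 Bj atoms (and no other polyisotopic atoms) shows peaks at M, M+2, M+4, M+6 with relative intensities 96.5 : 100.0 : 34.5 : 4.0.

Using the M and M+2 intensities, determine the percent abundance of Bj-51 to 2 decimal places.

25.67%

Let p = fractional abundance of Bj-49. I(M+2)/I(M) = [C(3,1)·p^2·(1−p)] / p^3 = 3·(1−p)/p = 100.0/96.5 = 1.0363
(1−p)/p = 1.0363/3 = 0.3454  ⇒  p = 1/(1 + 0.3454) = 0.7433
Bj-49: 74.33%, Bj-51: 25.67%.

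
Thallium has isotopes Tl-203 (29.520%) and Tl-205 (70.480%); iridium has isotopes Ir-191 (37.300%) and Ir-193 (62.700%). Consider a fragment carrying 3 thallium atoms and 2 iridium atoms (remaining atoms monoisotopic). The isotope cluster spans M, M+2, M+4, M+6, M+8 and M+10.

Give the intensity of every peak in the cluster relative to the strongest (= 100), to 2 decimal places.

Thallium pattern (n=3): 0.02572463 : 0.18425524 : 0.43991564 : 0.35010449
Iridium pattern (n=2): 0.139129 : 0.467742 : 0.393129
Convolve the two distributions (both contribute in 2-u steps):
  M: 0.02572463×0.139129 = 0.003579
  M+2: 0.02572463×0.467742 + 0.18425524×0.139129 = 0.037668
  M+4: 0.02572463×0.393129 + 0.18425524×0.467742 + 0.43991564×0.139129 = 0.157502
  M+6: 0.18425524×0.393129 + 0.43991564×0.467742 + 0.35010449×0.139129 = 0.326913
  M+8: 0.43991564×0.393129 + 0.35010449×0.467742 = 0.336702
  M+10: 0.35010449×0.393129 = 0.137636
Scale to base peak (0.336702) = 100: 1.06 : 11.19 : 46.78 : 97.09 : 100.00 : 40.88

1.06 : 11.19 : 46.78 : 97.09 : 100.00 : 40.88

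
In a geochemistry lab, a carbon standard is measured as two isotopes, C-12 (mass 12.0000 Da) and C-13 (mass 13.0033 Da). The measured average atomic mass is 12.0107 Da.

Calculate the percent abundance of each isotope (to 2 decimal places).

Writing the weighted mean with unknown fraction x of C-12:
12.0000·x + 13.0033·(1 − x) = 12.0107
(12.0000 − 13.0033)·x = 12.0107 − 13.0033
x = -0.9926 / -1.0033 = 0.98934 → 98.93% C-12, 1.07% C-13.

C-12: 98.93%, C-13: 1.07%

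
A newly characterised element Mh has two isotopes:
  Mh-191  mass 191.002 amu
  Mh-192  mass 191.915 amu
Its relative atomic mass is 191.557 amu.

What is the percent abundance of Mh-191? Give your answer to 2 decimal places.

39.21%

Let x be the fractional abundance of Mh-191; then Mh-192 has abundance 1 − x.
191.002·x + 191.915·(1 − x) = 191.557
(191.002 − 191.915)·x = 191.557 − 191.915
x = -0.358 / -0.913 = 0.39211 → 39.21% Mh-191, 60.79% Mh-192.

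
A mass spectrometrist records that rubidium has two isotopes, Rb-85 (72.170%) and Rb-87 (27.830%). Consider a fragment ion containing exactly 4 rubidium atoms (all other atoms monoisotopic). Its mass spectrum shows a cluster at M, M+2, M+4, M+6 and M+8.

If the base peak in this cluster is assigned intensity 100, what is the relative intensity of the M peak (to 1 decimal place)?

Term probabilities: M 0.2713, M+2 0.4184, M+4 0.2420, M+6 0.0622, M+8 0.0060. Base peak = M+2.
P(M+2) = C(4,1) × 0.72170^3 × 0.27830^1 = 4 × 0.37589809 × 0.2783 = 0.418450 (base)
P(M) = C(4,0) × 0.72170^4 × 0.27830^0 = 1 × 0.27128565 × 1.0000 = 0.271286
Relative intensity = 0.271286 / 0.418450 × 100 = 64.8

64.8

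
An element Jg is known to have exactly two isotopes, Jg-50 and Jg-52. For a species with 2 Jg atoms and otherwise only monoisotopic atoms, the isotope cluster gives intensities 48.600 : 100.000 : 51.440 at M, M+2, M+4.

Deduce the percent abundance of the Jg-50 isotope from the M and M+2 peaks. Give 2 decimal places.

Write p for the Jg-50 fraction. I(M+2)/I(M) = [C(2,1)·p^1·(1−p)] / p^2 = 2·(1−p)/p = 100.000/48.600 = 2.0576
(1−p)/p = 2.0576/2 = 1.0288  ⇒  p = 1/(1 + 1.0288) = 0.4929
Jg-50: 49.29%, Jg-52: 50.71%.

49.29%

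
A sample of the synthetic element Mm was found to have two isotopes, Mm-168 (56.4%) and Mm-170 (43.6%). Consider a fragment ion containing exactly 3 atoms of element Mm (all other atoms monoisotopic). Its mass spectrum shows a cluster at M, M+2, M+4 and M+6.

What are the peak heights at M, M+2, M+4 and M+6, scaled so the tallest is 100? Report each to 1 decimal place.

43.1 : 100.0 : 77.3 : 19.9

Each Mm atom is independently Mm-168 (p = 0.564) or Mm-170 (q = 0.436); the cluster is the binomial expansion (p + q)^3.
P(M) = 0.564^3 = 0.179406
P(M+2) = 3 × 0.564^2 × 0.436^1 = 0.416070
P(M+4) = 3 × 0.564^1 × 0.436^2 = 0.321642
P(M+6) = 0.436^3 = 0.082882
The M+2 peak is largest (0.416070); scaling to 100 gives 43.1 : 100.0 : 77.3 : 19.9.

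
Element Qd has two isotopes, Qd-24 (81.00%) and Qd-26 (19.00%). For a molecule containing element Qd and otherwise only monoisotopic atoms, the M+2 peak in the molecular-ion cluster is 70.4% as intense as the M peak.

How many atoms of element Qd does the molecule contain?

3

For n independent Qd atoms, I(M+2)/I(M) = n · (abundance Qd-26) / (abundance Qd-24) = n · 0.1900/0.8100.
n = 0.704 × 0.8100/0.1900 = 3.00 ≈ 3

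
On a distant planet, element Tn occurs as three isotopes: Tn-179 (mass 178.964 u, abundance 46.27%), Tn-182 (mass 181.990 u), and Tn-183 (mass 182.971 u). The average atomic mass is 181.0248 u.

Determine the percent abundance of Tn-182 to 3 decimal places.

Let x and y be the fractions of Tn-182 and Tn-183. Then x + y = 1 − 0.4627 = 0.5373 and 181.990x + 182.971y = 181.0248 − 0.4627×178.964 = 98.2181572.
Substituting: 181.990x + 182.971(0.5373 − x) = 98.2181572
(181.990 − 182.971)x = -0.0921611  ⇒  x = 0.09395, y = 0.44335
Tn-182: 9.395%, Tn-183: 44.335%.

9.395%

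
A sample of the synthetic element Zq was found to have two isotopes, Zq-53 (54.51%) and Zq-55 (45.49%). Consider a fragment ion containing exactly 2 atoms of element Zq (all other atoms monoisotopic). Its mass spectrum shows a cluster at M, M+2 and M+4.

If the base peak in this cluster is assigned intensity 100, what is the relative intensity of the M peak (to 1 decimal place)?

(0.5451 + 0.4549)^2 gives M 0.2971, M+2 0.4959, M+4 0.2069; the largest is M+2.
P(M+2) = C(2,1) × 0.5451^1 × 0.4549^1 = 2 × 0.5451 × 0.4549 = 0.495932 (base)
P(M) = C(2,0) × 0.5451^2 × 0.4549^0 = 1 × 0.29713401 × 1.0000 = 0.297134
Relative intensity = 0.297134 / 0.495932 × 100 = 59.9

59.9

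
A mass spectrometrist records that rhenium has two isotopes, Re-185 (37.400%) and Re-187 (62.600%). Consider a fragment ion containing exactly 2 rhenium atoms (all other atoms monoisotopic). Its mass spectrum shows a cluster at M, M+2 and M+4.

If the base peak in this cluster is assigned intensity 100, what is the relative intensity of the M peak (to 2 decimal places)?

Binomial terms of (0.37400 + 0.62600)^2: M 0.1399, M+2 0.4682, M+4 0.3919 → M+2 is the base peak.
P(M+2) = C(2,1) × 0.37400^1 × 0.62600^1 = 2 × 0.3740 × 0.6260 = 0.468248 (base)
P(M) = C(2,0) × 0.37400^2 × 0.62600^0 = 1 × 0.139876 × 1.0000 = 0.139876
Relative intensity = 0.139876 / 0.468248 × 100 = 29.87

29.87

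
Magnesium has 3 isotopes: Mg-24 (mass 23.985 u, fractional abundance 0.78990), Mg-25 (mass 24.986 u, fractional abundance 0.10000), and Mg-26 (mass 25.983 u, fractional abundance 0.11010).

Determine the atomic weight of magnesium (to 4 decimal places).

Weight each isotope mass by its fractional abundance: 0.78990 × 23.985 + 0.10000 × 24.986 + 0.11010 × 25.983
= 18.94575 + 2.49860 + 2.86073 = 24.30508 u

24.3051 u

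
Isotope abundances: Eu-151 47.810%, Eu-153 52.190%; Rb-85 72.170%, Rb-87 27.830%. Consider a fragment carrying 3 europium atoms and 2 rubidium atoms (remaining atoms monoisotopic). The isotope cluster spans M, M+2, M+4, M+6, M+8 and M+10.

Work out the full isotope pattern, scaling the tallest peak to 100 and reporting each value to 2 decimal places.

Europium pattern (n=3): 0.10928391 : 0.3578871 : 0.39067407 : 0.14215492
Rubidium pattern (n=2): 0.52085089 : 0.40169822 : 0.07745089
Convolve the two distributions (both contribute in 2-u steps):
  M: 0.10928391×0.52085089 = 0.056921
  M+2: 0.10928391×0.40169822 + 0.3578871×0.52085089 = 0.230305
  M+4: 0.10928391×0.07745089 + 0.3578871×0.40169822 + 0.39067407×0.52085089 = 0.355710
  M+6: 0.3578871×0.07745089 + 0.39067407×0.40169822 + 0.14215492×0.52085089 = 0.258693
  M+8: 0.39067407×0.07745089 + 0.14215492×0.40169822 = 0.087361
  M+10: 0.14215492×0.07745089 = 0.011010
Scale to base peak (0.355710) = 100: 16.00 : 64.75 : 100.00 : 72.73 : 24.56 : 3.10

16.00 : 64.75 : 100.00 : 72.73 : 24.56 : 3.10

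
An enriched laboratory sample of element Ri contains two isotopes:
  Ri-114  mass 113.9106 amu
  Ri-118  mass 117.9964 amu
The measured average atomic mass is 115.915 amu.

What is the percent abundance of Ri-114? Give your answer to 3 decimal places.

50.942%

With x = fraction of Ri-114 (so Ri-118 is 1 − x):
113.9106·x + 117.9964·(1 − x) = 115.915
(113.9106 − 117.9964)·x = 115.915 − 117.9964
x = -2.0814 / -4.0858 = 0.50942 → 50.942% Ri-114, 49.058% Ri-118.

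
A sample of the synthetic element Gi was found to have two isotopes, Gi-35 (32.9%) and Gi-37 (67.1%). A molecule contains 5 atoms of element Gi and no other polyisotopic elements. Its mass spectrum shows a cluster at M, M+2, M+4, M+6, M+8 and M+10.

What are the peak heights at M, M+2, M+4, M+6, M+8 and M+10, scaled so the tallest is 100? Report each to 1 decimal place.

Each Gi atom is independently Gi-35 (p = 0.329) or Gi-37 (q = 0.671); the cluster is the binomial expansion (p + q)^5.
P(M) = 0.329^5 = 0.003855
P(M+2) = 5 × 0.329^4 × 0.671^1 = 0.039308
P(M+4) = 10 × 0.329^3 × 0.671^2 = 0.160337
P(M+6) = 10 × 0.329^2 × 0.671^3 = 0.327009
P(M+8) = 5 × 0.329^1 × 0.671^4 = 0.333469
P(M+10) = 0.671^5 = 0.136023
The M+8 peak is largest (0.333469); scaling to 100 gives 1.2 : 11.8 : 48.1 : 98.1 : 100.0 : 40.8.

1.2 : 11.8 : 48.1 : 98.1 : 100.0 : 40.8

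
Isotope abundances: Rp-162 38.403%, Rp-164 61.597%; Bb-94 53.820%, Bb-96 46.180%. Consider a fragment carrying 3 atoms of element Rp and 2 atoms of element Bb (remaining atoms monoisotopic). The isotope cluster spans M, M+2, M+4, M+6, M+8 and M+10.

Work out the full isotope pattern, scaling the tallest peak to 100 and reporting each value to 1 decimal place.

4.8 : 31.2 : 79.9 : 100.0 : 61.0 : 14.5

Element Rp pattern (n=3): 0.05663638 : 0.27252799 : 0.43712488 : 0.23371075
Element Bb pattern (n=2): 0.28965924 : 0.49708152 : 0.21325924
Convolve the two distributions (both contribute in 2-u steps):
  M: 0.05663638×0.28965924 = 0.016405
  M+2: 0.05663638×0.49708152 + 0.27252799×0.28965924 = 0.107093
  M+4: 0.05663638×0.21325924 + 0.27252799×0.49708152 + 0.43712488×0.28965924 = 0.274164
  M+6: 0.27252799×0.21325924 + 0.43712488×0.49708152 + 0.23371075×0.28965924 = 0.343102
  M+8: 0.43712488×0.21325924 + 0.23371075×0.49708152 = 0.209394
  M+10: 0.23371075×0.21325924 = 0.049841
Scale to base peak (0.343102) = 100: 4.8 : 31.2 : 79.9 : 100.0 : 61.0 : 14.5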